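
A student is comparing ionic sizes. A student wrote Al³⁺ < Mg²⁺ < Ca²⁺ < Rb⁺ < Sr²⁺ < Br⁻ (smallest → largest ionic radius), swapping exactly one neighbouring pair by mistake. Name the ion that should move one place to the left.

Sr²⁺

The pair Rb⁺, Sr²⁺ is the wrong way round — both have 36 electrons but Z(Sr)=38 > Z(Rb)=37, so Sr²⁺ should be the smaller of the two. All other adjacent pairs agree with periodic trends, so Sr²⁺ is the misplaced ion.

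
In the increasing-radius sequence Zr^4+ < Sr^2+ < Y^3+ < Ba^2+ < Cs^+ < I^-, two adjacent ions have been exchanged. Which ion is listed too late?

Y^3+

Check each adjacent pair. Sr^2+ and Y^3+ are reversed: they are isoelectronic (36 e⁻) and Y has more protons than Sr (39 vs 38), making Y^3+ smaller. No other neighbouring pair contradicts the periodic trends, so Y^3+ is the ion listed too late.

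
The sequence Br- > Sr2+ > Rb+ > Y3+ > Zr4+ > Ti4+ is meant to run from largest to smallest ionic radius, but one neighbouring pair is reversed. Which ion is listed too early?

Check each adjacent pair. Sr2+ and Rb+ are reversed: both have 36 electrons but Z(Sr)=38 > Z(Rb)=37, so Sr2+ should be the smaller of the two. No other neighbouring pair contradicts the periodic trends, so Sr2+ is the ion listed too early.

Sr2+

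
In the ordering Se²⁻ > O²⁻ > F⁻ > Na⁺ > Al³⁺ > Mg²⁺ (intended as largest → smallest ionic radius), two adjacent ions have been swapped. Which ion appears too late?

Mg²⁺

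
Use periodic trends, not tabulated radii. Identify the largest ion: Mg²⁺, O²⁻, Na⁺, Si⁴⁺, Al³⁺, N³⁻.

Each ion has 10 electrons. The ranking follows nuclear charge in reverse — greater Z gives a smaller radius. Si⁴⁺ (Z=14), Al³⁺ (Z=13), Mg²⁺ (Z=12), Na⁺ (Z=11), O²⁻ (Z=8), N³⁻ (Z=7).

N³⁻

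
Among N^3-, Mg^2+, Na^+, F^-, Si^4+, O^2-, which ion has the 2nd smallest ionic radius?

Mg^2+

All of these have 10 electrons (isoelectronic). With the same electron cloud, the ion with the most protons pulls it in tightest. Nuclear charges: Si^4+ (Z=14), Mg^2+ (Z=12), Na^+ (Z=11), F^- (Z=9), O^2- (Z=8), N^3- (Z=7). Highest Z is smallest.
So the order is Si^4+ < Mg^2+ < Na^+ < F^- < O^2- < N^3-; the 2nd-smallest ion is Mg^2+.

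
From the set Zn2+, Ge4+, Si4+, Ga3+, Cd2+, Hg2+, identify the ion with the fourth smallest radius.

Zn2+

First list Z and electron count for each: Si4+ has 10 e⁻ (Z=14), Ge4+ has 28 e⁻ (Z=32), Ga3+ has 28 e⁻ (Z=31), Zn2+ has 28 e⁻ (Z=30), Cd2+ has 46 e⁻ (Z=48), Hg2+ has 78 e⁻ (Z=80). Si4+ < Ge4+ (same group, 1 shell fewer); Ge4+ < Ga3+ (isoelectronic, higher Z=32 is smaller); Ga3+ < Zn2+ (isoelectronic, higher Z=31 is smaller); Zn2+ < Cd2+ (same group, 1 shell fewer); Cd2+ < Hg2+ (same group, 1 shell fewer).
Ordering: Si4+ < Ge4+ < Ga3+ < Zn2+ < Cd2+ < Hg2+. The fourth smallest is Zn2+.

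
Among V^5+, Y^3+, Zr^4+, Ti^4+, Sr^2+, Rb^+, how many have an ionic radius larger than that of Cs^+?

0

V^5+ (Z=23, 18 e⁻), Ti^4+ (Z=22, 18 e⁻), Zr^4+ (Z=40, 36 e⁻), Y^3+ (Z=39, 36 e⁻), Sr^2+ (Z=38, 36 e⁻), Rb^+ (Z=37, 36 e⁻), Cs^+ (Z=55, 54 e⁻). V^5+ < Ti^4+ (both 18 e⁻, Z=23>22); Ti^4+ < Zr^4+ (same group, period 4 vs 5); Zr^4+ < Y^3+ (isoelectronic, higher Z=40 is smaller); Y^3+ < Sr^2+ (isoelectronic, higher Z=39 is smaller); Sr^2+ < Rb^+ (both 36 e⁻, Z=38>37); Rb^+ < Cs^+ (same group, period 5 vs 6).
Placing each against Cs^+: smaller — V^5+, Ti^4+, Zr^4+, Y^3+, Sr^2+, Rb^+; larger — none. So 0 are larger.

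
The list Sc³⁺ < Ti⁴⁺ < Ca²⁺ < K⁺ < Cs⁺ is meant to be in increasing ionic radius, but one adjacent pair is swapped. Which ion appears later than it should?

Ti⁴⁺

Scanning neighbour by neighbour, only Sc³⁺/Ti⁴⁺ violates a trend: both have 18 electrons but Z(Ti)=22 > Z(Sc)=21, so Ti⁴⁺ should be the smaller of the two. That makes Ti⁴⁺ the one sitting a position late relative to where it belongs.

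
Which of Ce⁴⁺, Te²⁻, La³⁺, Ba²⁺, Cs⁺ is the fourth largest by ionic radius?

La³⁺

All of these have 54 electrons (isoelectronic). With the same electron cloud, the ion with the most protons pulls it in tightest. Nuclear charges: Ce⁴⁺ (Z=58), La³⁺ (Z=57), Ba²⁺ (Z=56), Cs⁺ (Z=55), Te²⁻ (Z=52). Highest Z is smallest.
Full ascending order: Ce⁴⁺ < La³⁺ < Ba²⁺ < Cs⁺ < Te²⁻. Counting from the largest, position 4 is La³⁺.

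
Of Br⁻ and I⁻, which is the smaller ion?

Br⁻

Same group, same charge. Going down the group adds an extra shell of electrons, so the ion gets larger: Br⁻ is highest in the group and smallest.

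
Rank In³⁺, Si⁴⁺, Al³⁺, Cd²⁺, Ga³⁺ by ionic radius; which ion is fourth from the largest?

Al³⁺

Work out protons and electrons: Si⁴⁺ (Z=14, 10 e⁻), Al³⁺ (Z=13, 10 e⁻), Ga³⁺ (Z=31, 28 e⁻), In³⁺ (Z=49, 46 e⁻), Cd²⁺ (Z=48, 46 e⁻). Si⁴⁺ < Al³⁺ (both 10 e⁻, Z=14>13); Al³⁺ < Ga³⁺ (same group, 1 shell fewer); Ga³⁺ < In³⁺ (same group, period 4 vs 5); In³⁺ < Cd²⁺ (both 46 e⁻, Z=49>48).
Full ascending order: Si⁴⁺ < Al³⁺ < Ga³⁺ < In³⁺ < Cd²⁺. Counting from the largest, position 4 is Al³⁺.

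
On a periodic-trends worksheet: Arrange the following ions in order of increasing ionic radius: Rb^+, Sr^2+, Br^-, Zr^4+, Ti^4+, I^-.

Ti^4+: 18 e⁻, Z=22, Zr^4+: 36 e⁻, Z=40, Sr^2+: 36 e⁻, Z=38, Rb^+: 36 e⁻, Z=37, Br^-: 36 e⁻, Z=35, I^-: 54 e⁻, Z=53. Ti^4+ < Zr^4+ (same group, period 4 vs 5); Zr^4+ < Sr^2+ (isoelectronic, higher Z=40 is smaller); Sr^2+ < Rb^+ (both 36 e⁻, Z=38>37); Rb^+ < Br^- (both 36 e⁻, Z=37>35); Br^- < I^- (same group, 1 shell fewer).

Ti^4+ < Zr^4+ < Sr^2+ < Rb^+ < Br^- < I^-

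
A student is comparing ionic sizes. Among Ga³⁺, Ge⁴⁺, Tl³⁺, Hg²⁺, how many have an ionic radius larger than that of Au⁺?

0

First list Z and electron count for each: Ge⁴⁺ (Z=32, 28 e⁻), Ga³⁺ (Z=31, 28 e⁻), Tl³⁺ (Z=81, 78 e⁻), Hg²⁺ (Z=80, 78 e⁻), Au⁺ (Z=79, 78 e⁻). Ge⁴⁺ < Ga³⁺ (isoelectronic, higher Z=32 is smaller); Ga³⁺ < Tl³⁺ (same group, 2 shells fewer); Tl³⁺ < Hg²⁺ (isoelectronic, higher Z=81 is smaller); Hg²⁺ < Au⁺ (both 78 e⁻, Z=80>79).
Ordering all of them (including Au⁺) by radius gives Ge⁴⁺ < Ga³⁺ < Tl³⁺ < Hg²⁺ < Au⁺. That's 0.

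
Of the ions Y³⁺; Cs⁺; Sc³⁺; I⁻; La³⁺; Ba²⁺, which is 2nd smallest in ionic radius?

Y³⁺

Work out protons and electrons: Sc³⁺: 18 e⁻, Z=21, Y³⁺: 36 e⁻, Z=39, La³⁺: 54 e⁻, Z=57, Ba²⁺: 54 e⁻, Z=56, Cs⁺: 54 e⁻, Z=55, I⁻: 54 e⁻, Z=53. Sc³⁺ < Y³⁺ (same group, 1 shell fewer); Y³⁺ < La³⁺ (same group, 1 shell fewer); La³⁺ < Ba²⁺ (both 54 e⁻, Z=57>56); Ba²⁺ < Cs⁺ (isoelectronic, higher Z=56 is smaller); Cs⁺ < I⁻ (both 54 e⁻, Z=55>53).
Ordering: Sc³⁺ < Y³⁺ < La³⁺ < Ba²⁺ < Cs⁺ < I⁻. The 2nd smallest is Y³⁺.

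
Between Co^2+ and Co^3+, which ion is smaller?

These are all Co ions. Removing more electrons (higher positive charge) pulls the remaining electrons in closer, so Co^3+ is smallest and Co^2+ is largest.

Co^3+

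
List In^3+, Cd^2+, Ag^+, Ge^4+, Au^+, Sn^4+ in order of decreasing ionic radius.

Au^+ > Ag^+ > Cd^2+ > In^3+ > Sn^4+ > Ge^4+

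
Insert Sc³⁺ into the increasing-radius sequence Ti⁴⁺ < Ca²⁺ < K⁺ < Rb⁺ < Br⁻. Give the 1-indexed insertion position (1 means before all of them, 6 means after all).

First list Z and electron count for each: Ti⁴⁺ has 18 e⁻ (Z=22), Sc³⁺ has 18 e⁻ (Z=21), Ca²⁺ has 18 e⁻ (Z=20), K⁺ has 18 e⁻ (Z=19), Rb⁺ has 36 e⁻ (Z=37), Br⁻ has 36 e⁻ (Z=35). Ti⁴⁺ < Sc³⁺ (both 18 e⁻, Z=22>21); Sc³⁺ < Ca²⁺ (both 18 e⁻, Z=21>20); Ca²⁺ < K⁺ (both 18 e⁻, Z=20>19); K⁺ < Rb⁺ (same group, 1 shell fewer); Rb⁺ < Br⁻ (isoelectronic, higher Z=37 is smaller).
Merged order: Ti⁴⁺ < Sc³⁺ < Ca²⁺ < K⁺ < Rb⁺ < Br⁻ — Sc³⁺ is number 2.

2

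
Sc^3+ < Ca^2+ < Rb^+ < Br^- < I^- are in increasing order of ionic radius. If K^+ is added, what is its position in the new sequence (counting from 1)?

3

Tabulating Z and e⁻: Sc^3+: 18 e⁻, Z=21, Ca^2+: 18 e⁻, Z=20, K^+: 18 e⁻, Z=19, Rb^+: 36 e⁻, Z=37, Br^-: 36 e⁻, Z=35, I^-: 54 e⁻, Z=53. Sc^3+ < Ca^2+ (isoelectronic, higher Z=21 is smaller); Ca^2+ < K^+ (isoelectronic, higher Z=20 is smaller); K^+ < Rb^+ (same group, 1 shell fewer); Rb^+ < Br^- (isoelectronic, higher Z=37 is smaller); Br^- < I^- (same group, period 4 vs 5).
With K^+ included the full order is Sc^3+ < Ca^2+ < K^+ < Rb^+ < Br^- < I^-, so it takes position 3.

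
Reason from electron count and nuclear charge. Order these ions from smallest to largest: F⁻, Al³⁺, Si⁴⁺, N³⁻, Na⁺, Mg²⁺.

These species are isoelectronic with 10 electrons. The only difference is the number of protons: Si⁴⁺ (Z=14), Al³⁺ (Z=13), Mg²⁺ (Z=12), Na⁺ (Z=11), F⁻ (Z=9), N³⁻ (Z=7). The strongest nuclear pull (Si⁴⁺) gives the smallest ion.

Si⁴⁺ < Al³⁺ < Mg²⁺ < Na⁺ < F⁻ < N³⁻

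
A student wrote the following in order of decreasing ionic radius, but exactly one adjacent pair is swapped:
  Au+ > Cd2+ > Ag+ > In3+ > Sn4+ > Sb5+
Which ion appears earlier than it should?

Cd2+

The pair Cd2+, Ag+ is the wrong way round — both have 46 electrons but Z(Cd)=48 > Z(Ag)=47, so Cd2+ should be the smaller of the two. All other adjacent pairs agree with periodic trends, so Cd2+ is the misplaced ion.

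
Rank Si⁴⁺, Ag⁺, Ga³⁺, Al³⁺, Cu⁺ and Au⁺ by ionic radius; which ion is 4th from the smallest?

Cu⁺

Electron counts and nuclear charges: Si⁴⁺ has 10 e⁻ (Z=14), Al³⁺ has 10 e⁻ (Z=13), Ga³⁺ has 28 e⁻ (Z=31), Cu⁺ has 28 e⁻ (Z=29), Ag⁺ has 46 e⁻ (Z=47), Au⁺ has 78 e⁻ (Z=79). Si⁴⁺ < Al³⁺ (both 10 e⁻, Z=14>13); Al³⁺ < Ga³⁺ (same group, 1 shell fewer); Ga³⁺ < Cu⁺ (isoelectronic, higher Z=31 is smaller); Cu⁺ < Ag⁺ (same group, 1 shell fewer); Ag⁺ < Au⁺ (same group, 1 shell fewer).
So the order is Si⁴⁺ < Al³⁺ < Ga³⁺ < Cu⁺ < Ag⁺ < Au⁺; the 4th-smallest ion is Cu⁺.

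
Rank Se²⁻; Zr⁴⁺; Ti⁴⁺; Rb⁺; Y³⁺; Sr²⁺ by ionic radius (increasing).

Work out protons and electrons: Ti⁴⁺: 18 e⁻, Z=22, Zr⁴⁺: 36 e⁻, Z=40, Y³⁺: 36 e⁻, Z=39, Sr²⁺: 36 e⁻, Z=38, Rb⁺: 36 e⁻, Z=37, Se²⁻: 36 e⁻, Z=34. Ti⁴⁺ < Zr⁴⁺ (same group, 1 shell fewer); Zr⁴⁺ < Y³⁺ (isoelectronic, higher Z=40 is smaller); Y³⁺ < Sr²⁺ (both 36 e⁻, Z=39>38); Sr²⁺ < Rb⁺ (isoelectronic, higher Z=38 is smaller); Rb⁺ < Se²⁻ (both 36 e⁻, Z=37>34).

Ti⁴⁺ < Zr⁴⁺ < Y³⁺ < Sr²⁺ < Rb⁺ < Se²⁻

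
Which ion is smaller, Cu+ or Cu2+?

These are all Cu ions. Removing more electrons (higher positive charge) pulls the remaining electrons in closer, so Cu2+ is smallest and Cu+ is largest.

Cu2+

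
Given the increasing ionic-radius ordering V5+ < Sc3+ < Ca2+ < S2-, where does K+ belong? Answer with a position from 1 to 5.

Isoelectronic series (18 e⁻ each). Size is set by nuclear charge: more protons means a smaller ion. V5+ (Z=23), Sc3+ (Z=21), Ca2+ (Z=20), K+ (Z=19), S2- (Z=16).
With K+ included the full order is V5+ < Sc3+ < Ca2+ < K+ < S2-, so it takes position 4.

4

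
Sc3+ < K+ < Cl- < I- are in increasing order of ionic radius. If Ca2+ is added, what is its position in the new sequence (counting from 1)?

2

Tabulating Z and e⁻: Sc3+: 18 e⁻, Z=21, Ca2+: 18 e⁻, Z=20, K+: 18 e⁻, Z=19, Cl-: 18 e⁻, Z=17, I-: 54 e⁻, Z=53. Sc3+ < Ca2+ (isoelectronic, higher Z=21 is smaller); Ca2+ < K+ (isoelectronic, higher Z=20 is smaller); K+ < Cl- (isoelectronic, higher Z=19 is smaller); Cl- < I- (same group, period 3 vs 5).
The complete sequence is Sc3+ < Ca2+ < K+ < Cl- < I-. Ca2+ sits at position 2.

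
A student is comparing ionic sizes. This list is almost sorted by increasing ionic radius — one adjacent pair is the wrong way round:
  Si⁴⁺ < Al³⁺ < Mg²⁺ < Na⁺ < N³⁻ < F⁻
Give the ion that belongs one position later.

N³⁻

Scanning neighbour by neighbour, only N³⁻/F⁻ violates a trend: F⁻ and N³⁻ share 10 electrons; the higher nuclear charge on F (Z=9) contracts it more, so F⁻ < N³⁻. That makes N³⁻ the one sitting a position early relative to where it belongs.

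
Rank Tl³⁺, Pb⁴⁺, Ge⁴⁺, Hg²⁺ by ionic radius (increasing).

First list Z and electron count for each: Ge⁴⁺ has 28 e⁻ (Z=32), Pb⁴⁺ has 78 e⁻ (Z=82), Tl³⁺ has 78 e⁻ (Z=81), Hg²⁺ has 78 e⁻ (Z=80). Ge⁴⁺ < Pb⁴⁺ (same group, 2 shells fewer); Pb⁴⁺ < Tl³⁺ (isoelectronic, higher Z=82 is smaller); Tl³⁺ < Hg²⁺ (isoelectronic, higher Z=81 is smaller).

Ge⁴⁺ < Pb⁴⁺ < Tl³⁺ < Hg²⁺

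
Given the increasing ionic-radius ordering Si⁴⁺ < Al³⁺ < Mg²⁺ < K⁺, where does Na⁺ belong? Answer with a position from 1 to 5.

First list Z and electron count for each: Si⁴⁺: 10 e⁻, Z=14, Al³⁺: 10 e⁻, Z=13, Mg²⁺: 10 e⁻, Z=12, Na⁺: 10 e⁻, Z=11, K⁺: 18 e⁻, Z=19. Si⁴⁺ < Al³⁺ (both 10 e⁻, Z=14>13); Al³⁺ < Mg²⁺ (both 10 e⁻, Z=13>12); Mg²⁺ < Na⁺ (both 10 e⁻, Z=12>11); Na⁺ < K⁺ (same group, period 3 vs 4).
The complete sequence is Si⁴⁺ < Al³⁺ < Mg²⁺ < Na⁺ < K⁺. Na⁺ sits at position 4.

4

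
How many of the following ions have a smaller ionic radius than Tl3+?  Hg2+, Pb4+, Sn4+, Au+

2

Sn4+: 46 e⁻, Z=50, Pb4+: 78 e⁻, Z=82, Tl3+: 78 e⁻, Z=81, Hg2+: 78 e⁻, Z=80, Au+: 78 e⁻, Z=79. Sn4+ < Pb4+ (same group, period 5 vs 6); Pb4+ < Tl3+ (isoelectronic, higher Z=82 is smaller); Tl3+ < Hg2+ (isoelectronic, higher Z=81 is smaller); Hg2+ < Au+ (isoelectronic, higher Z=80 is smaller).
Ordering all of them (including Tl3+) by radius gives Sn4+ < Pb4+ < Tl3+ < Hg2+ < Au+. That's 2.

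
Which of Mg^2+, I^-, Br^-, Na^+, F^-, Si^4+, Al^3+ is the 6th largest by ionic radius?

Work out protons and electrons: Si^4+: 10 e⁻, Z=14, Al^3+: 10 e⁻, Z=13, Mg^2+: 10 e⁻, Z=12, Na^+: 10 e⁻, Z=11, F^-: 10 e⁻, Z=9, Br^-: 36 e⁻, Z=35, I^-: 54 e⁻, Z=53. Si^4+ < Al^3+ (both 10 e⁻, Z=14>13); Al^3+ < Mg^2+ (both 10 e⁻, Z=13>12); Mg^2+ < Na^+ (both 10 e⁻, Z=12>11); Na^+ < F^- (both 10 e⁻, Z=11>9); F^- < Br^- (same group, period 2 vs 4); Br^- < I^- (same group, period 4 vs 5).
So the order is Si^4+ < Al^3+ < Mg^2+ < Na^+ < F^- < Br^- < I^-; the 6th-largest ion is Al^3+.

Al^3+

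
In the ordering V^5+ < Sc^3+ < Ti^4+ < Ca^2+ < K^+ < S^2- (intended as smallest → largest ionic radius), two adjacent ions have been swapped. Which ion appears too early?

Sc^3+

Compare adjacent ions: they are isoelectronic (18 e⁻) and Ti has more protons than Sc (22 vs 21), making Ti^4+ smaller — yet in this increasing list Sc^3+ sits before Ti^4+. Nothing else is reversed, so Sc^3+ should move one place to the right.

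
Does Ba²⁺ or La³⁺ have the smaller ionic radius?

Each ion has 54 electrons. The ranking follows nuclear charge in reverse — greater Z gives a smaller radius. La³⁺ (Z=57), Ba²⁺ (Z=56).

La³⁺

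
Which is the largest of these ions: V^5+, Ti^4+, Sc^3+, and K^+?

Each ion has 18 electrons. The ranking follows nuclear charge in reverse — greater Z gives a smaller radius. V^5+ (Z=23), Ti^4+ (Z=22), Sc^3+ (Z=21), K^+ (Z=19).

K^+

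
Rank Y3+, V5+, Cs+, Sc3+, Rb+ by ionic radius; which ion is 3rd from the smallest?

Y3+

First list Z and electron count for each: V5+ has 18 e⁻ (Z=23), Sc3+ has 18 e⁻ (Z=21), Y3+ has 36 e⁻ (Z=39), Rb+ has 36 e⁻ (Z=37), Cs+ has 54 e⁻ (Z=55). V5+ < Sc3+ (isoelectronic, higher Z=23 is smaller); Sc3+ < Y3+ (same group, period 4 vs 5); Y3+ < Rb+ (both 36 e⁻, Z=39>37); Rb+ < Cs+ (same group, period 5 vs 6).
That gives V5+ < Sc3+ < Y3+ < Rb+ < Cs+. From the smallest end, number 3 is Y3+.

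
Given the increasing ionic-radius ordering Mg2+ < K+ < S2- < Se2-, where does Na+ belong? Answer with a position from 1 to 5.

Tabulating Z and e⁻: Mg2+ (Z=12, 10 e⁻), Na+ (Z=11, 10 e⁻), K+ (Z=19, 18 e⁻), S2- (Z=16, 18 e⁻), Se2- (Z=34, 36 e⁻). Mg2+ < Na+ (isoelectronic, higher Z=12 is smaller); Na+ < K+ (same group, 1 shell fewer); K+ < S2- (both 18 e⁻, Z=19>16); S2- < Se2- (same group, period 3 vs 4).
Merged order: Mg2+ < Na+ < K+ < S2- < Se2- — Na+ is number 2.

2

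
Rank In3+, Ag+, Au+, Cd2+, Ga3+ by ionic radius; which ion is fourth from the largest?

Electron counts and nuclear charges: Ga3+: 28 e⁻, Z=31, In3+: 46 e⁻, Z=49, Cd2+: 46 e⁻, Z=48, Ag+: 46 e⁻, Z=47, Au+: 78 e⁻, Z=79. Ga3+ < In3+ (same group, 1 shell fewer); In3+ < Cd2+ (isoelectronic, higher Z=49 is smaller); Cd2+ < Ag+ (both 46 e⁻, Z=48>47); Ag+ < Au+ (same group, 1 shell fewer).
That gives Ga3+ < In3+ < Cd2+ < Ag+ < Au+. From the largest end, number 4 is In3+.

In3+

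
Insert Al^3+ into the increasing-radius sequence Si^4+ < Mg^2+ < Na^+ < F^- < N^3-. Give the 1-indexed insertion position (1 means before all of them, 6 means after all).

Isoelectronic series (10 e⁻ each). Size is set by nuclear charge: more protons means a smaller ion. Si^4+ (Z=14), Al^3+ (Z=13), Mg^2+ (Z=12), Na^+ (Z=11), F^- (Z=9), N^3- (Z=7).
With Al^3+ included the full order is Si^4+ < Al^3+ < Mg^2+ < Na^+ < F^- < N^3-, so it takes position 2.

2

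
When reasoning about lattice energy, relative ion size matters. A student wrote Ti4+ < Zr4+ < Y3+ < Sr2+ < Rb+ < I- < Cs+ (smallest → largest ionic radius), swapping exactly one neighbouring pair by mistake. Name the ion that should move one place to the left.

Cs+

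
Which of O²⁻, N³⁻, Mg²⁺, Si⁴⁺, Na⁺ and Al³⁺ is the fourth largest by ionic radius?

Each ion has 10 electrons. The ranking follows nuclear charge in reverse — greater Z gives a smaller radius. Si⁴⁺ (Z=14), Al³⁺ (Z=13), Mg²⁺ (Z=12), Na⁺ (Z=11), O²⁻ (Z=8), N³⁻ (Z=7).
Ordering: Si⁴⁺ < Al³⁺ < Mg²⁺ < Na⁺ < O²⁻ < N³⁻. The fourth largest is Mg²⁺.

Mg²⁺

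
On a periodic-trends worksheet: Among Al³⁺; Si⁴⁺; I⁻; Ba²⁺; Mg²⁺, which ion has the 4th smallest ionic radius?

Work out protons and electrons: Si⁴⁺ (Z=14, 10 e⁻), Al³⁺ (Z=13, 10 e⁻), Mg²⁺ (Z=12, 10 e⁻), Ba²⁺ (Z=56, 54 e⁻), I⁻ (Z=53, 54 e⁻). Si⁴⁺ < Al³⁺ (isoelectronic, higher Z=14 is smaller); Al³⁺ < Mg²⁺ (isoelectronic, higher Z=13 is smaller); Mg²⁺ < Ba²⁺ (same group, period 3 vs 6); Ba²⁺ < I⁻ (both 54 e⁻, Z=56>53).
That gives Si⁴⁺ < Al³⁺ < Mg²⁺ < Ba²⁺ < I⁻. From the smallest end, number 4 is Ba²⁺.

Ba²⁺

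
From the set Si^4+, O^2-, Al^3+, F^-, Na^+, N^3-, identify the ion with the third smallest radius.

Na^+

These species are isoelectronic with 10 electrons. The only difference is the number of protons: Si^4+ (Z=14), Al^3+ (Z=13), Na^+ (Z=11), F^- (Z=9), O^2- (Z=8), N^3- (Z=7). The strongest nuclear pull (Si^4+) gives the smallest ion.
Full ascending order: Si^4+ < Al^3+ < Na^+ < F^- < O^2- < N^3-. Counting from the smallest, position 3 is Na^+.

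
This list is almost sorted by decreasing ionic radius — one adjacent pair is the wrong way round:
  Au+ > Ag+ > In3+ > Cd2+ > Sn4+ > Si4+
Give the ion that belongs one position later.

In3+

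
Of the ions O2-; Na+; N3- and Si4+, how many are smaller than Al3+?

1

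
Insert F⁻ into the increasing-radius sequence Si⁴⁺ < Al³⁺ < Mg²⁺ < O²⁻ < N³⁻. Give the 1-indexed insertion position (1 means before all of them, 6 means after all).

4

Isoelectronic series (10 e⁻ each). Size is set by nuclear charge: more protons means a smaller ion. Si⁴⁺ (Z=14), Al³⁺ (Z=13), Mg²⁺ (Z=12), F⁻ (Z=9), O²⁻ (Z=8), N³⁻ (Z=7).
The complete sequence is Si⁴⁺ < Al³⁺ < Mg²⁺ < F⁻ < O²⁻ < N³⁻. F⁻ sits at position 4.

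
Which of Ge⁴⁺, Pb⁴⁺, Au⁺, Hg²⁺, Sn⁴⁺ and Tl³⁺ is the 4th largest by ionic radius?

Pb⁴⁺

Electron counts and nuclear charges: Ge⁴⁺ has 28 e⁻ (Z=32), Sn⁴⁺ has 46 e⁻ (Z=50), Pb⁴⁺ has 78 e⁻ (Z=82), Tl³⁺ has 78 e⁻ (Z=81), Hg²⁺ has 78 e⁻ (Z=80), Au⁺ has 78 e⁻ (Z=79). Ge⁴⁺ < Sn⁴⁺ (same group, period 4 vs 5); Sn⁴⁺ < Pb⁴⁺ (same group, period 5 vs 6); Pb⁴⁺ < Tl³⁺ (both 78 e⁻, Z=82>81); Tl³⁺ < Hg²⁺ (both 78 e⁻, Z=81>80); Hg²⁺ < Au⁺ (isoelectronic, higher Z=80 is smaller).
So the order is Ge⁴⁺ < Sn⁴⁺ < Pb⁴⁺ < Tl³⁺ < Hg²⁺ < Au⁺; the 4th-largest ion is Pb⁴⁺.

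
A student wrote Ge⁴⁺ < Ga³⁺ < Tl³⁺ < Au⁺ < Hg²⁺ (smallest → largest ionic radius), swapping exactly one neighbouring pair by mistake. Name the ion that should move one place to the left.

The pair Au⁺, Hg²⁺ is the wrong way round — both have 78 electrons but Z(Hg)=80 > Z(Au)=79, so Hg²⁺ should be the smaller of the two. All other adjacent pairs agree with periodic trends, so Hg²⁺ is the misplaced ion.

Hg²⁺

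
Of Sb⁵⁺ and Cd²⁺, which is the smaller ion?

Isoelectronic series (46 e⁻ each). Size is set by nuclear charge: more protons means a smaller ion. Sb⁵⁺ (Z=51), Cd²⁺ (Z=48).

Sb⁵⁺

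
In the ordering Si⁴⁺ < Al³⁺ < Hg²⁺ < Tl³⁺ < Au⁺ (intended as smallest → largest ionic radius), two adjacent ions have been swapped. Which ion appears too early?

Hg²⁺

Check each adjacent pair. Hg²⁺ and Tl³⁺ are reversed: they are isoelectronic (78 e⁻) and Tl has more protons than Hg (81 vs 80), making Tl³⁺ smaller. No other neighbouring pair contradicts the periodic trends, so Hg²⁺ is the ion listed too early.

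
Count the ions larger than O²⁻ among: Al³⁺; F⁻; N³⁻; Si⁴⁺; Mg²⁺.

1

Each ion has 10 electrons. The ranking follows nuclear charge in reverse — greater Z gives a smaller radius. Si⁴⁺ (Z=14), Al³⁺ (Z=13), Mg²⁺ (Z=12), F⁻ (Z=9), O²⁻ (Z=8), N³⁻ (Z=7).
Placing each against O²⁻: smaller — Si⁴⁺, Al³⁺, Mg²⁺, F⁻; larger — N³⁻. That's 1.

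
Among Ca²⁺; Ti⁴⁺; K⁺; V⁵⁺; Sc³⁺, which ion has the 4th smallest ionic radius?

Isoelectronic series (18 e⁻ each). Size is set by nuclear charge: more protons means a smaller ion. V⁵⁺ (Z=23), Ti⁴⁺ (Z=22), Sc³⁺ (Z=21), Ca²⁺ (Z=20), K⁺ (Z=19).
Full ascending order: V⁵⁺ < Ti⁴⁺ < Sc³⁺ < Ca²⁺ < K⁺. Counting from the smallest, position 4 is Ca²⁺.

Ca²⁺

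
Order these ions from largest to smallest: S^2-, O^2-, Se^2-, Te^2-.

All are in the same group with charge -2. Radius grows down the group as n (the outermost shell) increases.

Te^2- > Se^2- > S^2- > O^2-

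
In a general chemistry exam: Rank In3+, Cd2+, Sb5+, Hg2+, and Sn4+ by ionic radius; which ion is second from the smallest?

Sn4+

Work out protons and electrons: Sb5+ has 46 e⁻ (Z=51), Sn4+ has 46 e⁻ (Z=50), In3+ has 46 e⁻ (Z=49), Cd2+ has 46 e⁻ (Z=48), Hg2+ has 78 e⁻ (Z=80). Sb5+ < Sn4+ (isoelectronic, higher Z=51 is smaller); Sn4+ < In3+ (both 46 e⁻, Z=50>49); In3+ < Cd2+ (isoelectronic, higher Z=49 is smaller); Cd2+ < Hg2+ (same group, period 5 vs 6).
Ordering: Sb5+ < Sn4+ < In3+ < Cd2+ < Hg2+. The second smallest is Sn4+.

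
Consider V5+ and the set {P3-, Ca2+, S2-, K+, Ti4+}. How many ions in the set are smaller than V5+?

0

All of these have 18 electrons (isoelectronic). With the same electron cloud, the ion with the most protons pulls it in tightest. Nuclear charges: V5+ (Z=23), Ti4+ (Z=22), Ca2+ (Z=20), K+ (Z=19), S2- (Z=16), P3- (Z=15). Highest Z is smallest.
Placing each against V5+: smaller — none; larger — Ti4+, Ca2+, K+, S2-, P3-. Count: 0.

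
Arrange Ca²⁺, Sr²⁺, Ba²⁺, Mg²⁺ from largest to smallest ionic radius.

Ba²⁺ > Sr²⁺ > Ca²⁺ > Mg²⁺

Same group, same charge. Going down the group adds an extra shell of electrons, so the ion gets larger: Mg²⁺ is highest in the group and smallest.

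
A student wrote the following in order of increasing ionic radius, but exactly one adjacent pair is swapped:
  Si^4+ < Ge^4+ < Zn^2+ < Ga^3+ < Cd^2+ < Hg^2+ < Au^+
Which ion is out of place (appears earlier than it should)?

Check each adjacent pair. Zn^2+ and Ga^3+ are reversed: they are isoelectronic (28 e⁻) and Ga has more protons than Zn (31 vs 30), making Ga^3+ smaller. No other neighbouring pair contradicts the periodic trends, so Zn^2+ is the ion listed too early.

Zn^2+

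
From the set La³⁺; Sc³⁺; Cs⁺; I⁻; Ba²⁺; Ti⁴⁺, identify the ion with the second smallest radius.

Sc³⁺

Work out protons and electrons: Ti⁴⁺: 18 e⁻, Z=22, Sc³⁺: 18 e⁻, Z=21, La³⁺: 54 e⁻, Z=57, Ba²⁺: 54 e⁻, Z=56, Cs⁺: 54 e⁻, Z=55, I⁻: 54 e⁻, Z=53. Ti⁴⁺ < Sc³⁺ (isoelectronic, higher Z=22 is smaller); Sc³⁺ < La³⁺ (same group, 2 shells fewer); La³⁺ < Ba²⁺ (isoelectronic, higher Z=57 is smaller); Ba²⁺ < Cs⁺ (both 54 e⁻, Z=56>55); Cs⁺ < I⁻ (isoelectronic, higher Z=55 is smaller).
Ordering: Ti⁴⁺ < Sc³⁺ < La³⁺ < Ba²⁺ < Cs⁺ < I⁻. The second smallest is Sc³⁺.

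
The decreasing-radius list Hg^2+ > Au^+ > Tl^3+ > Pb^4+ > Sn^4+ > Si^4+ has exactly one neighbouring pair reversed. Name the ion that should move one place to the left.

Au^+

Check each adjacent pair. Hg^2+ and Au^+ are reversed: they are isoelectronic (78 e⁻) and Hg has more protons than Au (80 vs 79), making Hg^2+ smaller. No other neighbouring pair contradicts the periodic trends, so Au^+ is the ion listed too late.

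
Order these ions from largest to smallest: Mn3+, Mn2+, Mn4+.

Same element, different charge: the more highly charged cation has fewer electrons and a greater effective nuclear charge per electron, making Mn4+ the smallest.

Mn2+ > Mn3+ > Mn4+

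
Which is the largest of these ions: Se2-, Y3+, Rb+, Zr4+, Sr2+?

These species are isoelectronic with 36 electrons. The only difference is the number of protons: Zr4+ (Z=40), Y3+ (Z=39), Sr2+ (Z=38), Rb+ (Z=37), Se2- (Z=34). The strongest nuclear pull (Zr4+) gives the smallest ion.

Se2-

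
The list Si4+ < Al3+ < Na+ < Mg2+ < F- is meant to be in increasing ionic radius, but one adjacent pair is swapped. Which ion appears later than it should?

Mg2+

The pair Na+, Mg2+ is the wrong way round — they are isoelectronic (10 e⁻) and Mg has more protons than Na (12 vs 11), making Mg2+ smaller. All other adjacent pairs agree with periodic trends, so Mg2+ is the misplaced ion.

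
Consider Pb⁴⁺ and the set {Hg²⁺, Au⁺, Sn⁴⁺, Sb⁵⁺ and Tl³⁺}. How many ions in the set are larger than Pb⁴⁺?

3

Sb⁵⁺ (Z=51, 46 e⁻), Sn⁴⁺ (Z=50, 46 e⁻), Pb⁴⁺ (Z=82, 78 e⁻), Tl³⁺ (Z=81, 78 e⁻), Hg²⁺ (Z=80, 78 e⁻), Au⁺ (Z=79, 78 e⁻). Sb⁵⁺ < Sn⁴⁺ (isoelectronic, higher Z=51 is smaller); Sn⁴⁺ < Pb⁴⁺ (same group, 1 shell fewer); Pb⁴⁺ < Tl³⁺ (both 78 e⁻, Z=82>81); Tl³⁺ < Hg²⁺ (both 78 e⁻, Z=81>80); Hg²⁺ < Au⁺ (both 78 e⁻, Z=80>79).
Placing each against Pb⁴⁺: smaller — Sb⁵⁺, Sn⁴⁺; larger — Tl³⁺, Hg²⁺, Au⁺. That's 3.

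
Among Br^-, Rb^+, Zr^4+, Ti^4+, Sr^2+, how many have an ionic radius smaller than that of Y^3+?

2

First list Z and electron count for each: Ti^4+: 18 e⁻, Z=22, Zr^4+: 36 e⁻, Z=40, Y^3+: 36 e⁻, Z=39, Sr^2+: 36 e⁻, Z=38, Rb^+: 36 e⁻, Z=37, Br^-: 36 e⁻, Z=35. Ti^4+ < Zr^4+ (same group, period 4 vs 5); Zr^4+ < Y^3+ (both 36 e⁻, Z=40>39); Y^3+ < Sr^2+ (isoelectronic, higher Z=39 is smaller); Sr^2+ < Rb^+ (both 36 e⁻, Z=38>37); Rb^+ < Br^- (both 36 e⁻, Z=37>35).
Ordering all of them (including Y^3+) by radius gives Ti^4+ < Zr^4+ < Y^3+ < Sr^2+ < Rb^+ < Br^-. So 2 are smaller.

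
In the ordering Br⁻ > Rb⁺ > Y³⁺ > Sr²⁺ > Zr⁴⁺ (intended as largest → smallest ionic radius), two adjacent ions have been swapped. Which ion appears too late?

Check each adjacent pair. Y³⁺ and Sr²⁺ are reversed: Y³⁺ and Sr²⁺ share 36 electrons; the higher nuclear charge on Y (Z=39) contracts it more, so Y³⁺ < Sr²⁺. No other neighbouring pair contradicts the periodic trends, so Sr²⁺ is the ion listed too late.

Sr²⁺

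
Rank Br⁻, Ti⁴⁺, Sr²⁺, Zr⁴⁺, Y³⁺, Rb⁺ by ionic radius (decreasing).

First list Z and electron count for each: Ti⁴⁺ has 18 e⁻ (Z=22), Zr⁴⁺ has 36 e⁻ (Z=40), Y³⁺ has 36 e⁻ (Z=39), Sr²⁺ has 36 e⁻ (Z=38), Rb⁺ has 36 e⁻ (Z=37), Br⁻ has 36 e⁻ (Z=35). Ti⁴⁺ < Zr⁴⁺ (same group, period 4 vs 5); Zr⁴⁺ < Y³⁺ (both 36 e⁻, Z=40>39); Y³⁺ < Sr²⁺ (isoelectronic, higher Z=39 is smaller); Sr²⁺ < Rb⁺ (both 36 e⁻, Z=38>37); Rb⁺ < Br⁻ (both 36 e⁻, Z=37>35).

Br⁻ > Rb⁺ > Sr²⁺ > Y³⁺ > Zr⁴⁺ > Ti⁴⁺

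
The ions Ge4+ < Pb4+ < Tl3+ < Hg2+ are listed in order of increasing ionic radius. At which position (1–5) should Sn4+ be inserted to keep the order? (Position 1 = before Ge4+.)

Ge4+ has 28 e⁻ (Z=32), Sn4+ has 46 e⁻ (Z=50), Pb4+ has 78 e⁻ (Z=82), Tl3+ has 78 e⁻ (Z=81), Hg2+ has 78 e⁻ (Z=80). Ge4+ < Sn4+ (same group, 1 shell fewer); Sn4+ < Pb4+ (same group, period 5 vs 6); Pb4+ < Tl3+ (both 78 e⁻, Z=82>81); Tl3+ < Hg2+ (both 78 e⁻, Z=81>80).
With Sn4+ included the full order is Ge4+ < Sn4+ < Pb4+ < Tl3+ < Hg2+, so it takes position 2.

2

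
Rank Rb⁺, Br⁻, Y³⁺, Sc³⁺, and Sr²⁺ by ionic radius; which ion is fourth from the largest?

Y³⁺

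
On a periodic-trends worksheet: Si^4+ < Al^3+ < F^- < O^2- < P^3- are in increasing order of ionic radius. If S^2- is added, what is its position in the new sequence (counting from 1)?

5

Tabulating Z and e⁻: Si^4+: 10 e⁻, Z=14, Al^3+: 10 e⁻, Z=13, F^-: 10 e⁻, Z=9, O^2-: 10 e⁻, Z=8, S^2-: 18 e⁻, Z=16, P^3-: 18 e⁻, Z=15. Si^4+ < Al^3+ (isoelectronic, higher Z=14 is smaller); Al^3+ < F^- (both 10 e⁻, Z=13>9); F^- < O^2- (both 10 e⁻, Z=9>8); O^2- < S^2- (same group, period 2 vs 3); S^2- < P^3- (isoelectronic, higher Z=16 is smaller).
Putting S^2- in gives Si^4+ < Al^3+ < F^- < O^2- < S^2- < P^3-; it lands at slot 5.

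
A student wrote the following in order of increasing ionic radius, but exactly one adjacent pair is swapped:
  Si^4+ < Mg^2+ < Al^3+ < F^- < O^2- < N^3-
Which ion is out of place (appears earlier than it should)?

Mg^2+

Compare adjacent ions: both have 10 electrons but Z(Al)=13 > Z(Mg)=12, so Al^3+ should be the smaller of the two — yet in this increasing list Mg^2+ sits before Al^3+. Nothing else is reversed, so Mg^2+ should move one place to the right.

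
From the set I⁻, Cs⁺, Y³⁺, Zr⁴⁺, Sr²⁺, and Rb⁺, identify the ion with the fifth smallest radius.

Zr⁴⁺ (Z=40, 36 e⁻), Y³⁺ (Z=39, 36 e⁻), Sr²⁺ (Z=38, 36 e⁻), Rb⁺ (Z=37, 36 e⁻), Cs⁺ (Z=55, 54 e⁻), I⁻ (Z=53, 54 e⁻). Zr⁴⁺ < Y³⁺ (both 36 e⁻, Z=40>39); Y³⁺ < Sr²⁺ (isoelectronic, higher Z=39 is smaller); Sr²⁺ < Rb⁺ (isoelectronic, higher Z=38 is smaller); Rb⁺ < Cs⁺ (same group, 1 shell fewer); Cs⁺ < I⁻ (both 54 e⁻, Z=55>53).
So the order is Zr⁴⁺ < Y³⁺ < Sr²⁺ < Rb⁺ < Cs⁺ < I⁻; the 5th-smallest ion is Cs⁺.

Cs⁺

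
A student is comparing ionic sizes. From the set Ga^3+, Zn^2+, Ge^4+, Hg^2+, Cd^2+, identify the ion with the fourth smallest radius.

First list Z and electron count for each: Ge^4+ (Z=32, 28 e⁻), Ga^3+ (Z=31, 28 e⁻), Zn^2+ (Z=30, 28 e⁻), Cd^2+ (Z=48, 46 e⁻), Hg^2+ (Z=80, 78 e⁻). Ge^4+ < Ga^3+ (isoelectronic, higher Z=32 is smaller); Ga^3+ < Zn^2+ (both 28 e⁻, Z=31>30); Zn^2+ < Cd^2+ (same group, period 4 vs 5); Cd^2+ < Hg^2+ (same group, period 5 vs 6).
That gives Ge^4+ < Ga^3+ < Zn^2+ < Cd^2+ < Hg^2+. From the smallest end, number 4 is Cd^2+.

Cd^2+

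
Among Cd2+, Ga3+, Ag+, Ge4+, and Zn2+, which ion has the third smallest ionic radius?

Tabulating Z and e⁻: Ge4+ (Z=32, 28 e⁻), Ga3+ (Z=31, 28 e⁻), Zn2+ (Z=30, 28 e⁻), Cd2+ (Z=48, 46 e⁻), Ag+ (Z=47, 46 e⁻). Ge4+ < Ga3+ (both 28 e⁻, Z=32>31); Ga3+ < Zn2+ (isoelectronic, higher Z=31 is smaller); Zn2+ < Cd2+ (same group, period 4 vs 5); Cd2+ < Ag+ (isoelectronic, higher Z=48 is smaller).
That gives Ge4+ < Ga3+ < Zn2+ < Cd2+ < Ag+. From the smallest end, number 3 is Zn2+.

Zn2+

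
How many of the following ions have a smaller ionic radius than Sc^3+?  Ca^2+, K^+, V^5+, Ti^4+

These species are isoelectronic with 18 electrons. The only difference is the number of protons: V^5+ (Z=23), Ti^4+ (Z=22), Sc^3+ (Z=21), Ca^2+ (Z=20), K^+ (Z=19). The strongest nuclear pull (V^5+) gives the smallest ion.
Ordering all of them (including Sc^3+) by radius gives V^5+ < Ti^4+ < Sc^3+ < Ca^2+ < K^+. That's 2.

2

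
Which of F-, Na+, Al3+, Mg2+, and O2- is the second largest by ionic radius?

Isoelectronic series (10 e⁻ each). Size is set by nuclear charge: more protons means a smaller ion. Al3+ (Z=13), Mg2+ (Z=12), Na+ (Z=11), F- (Z=9), O2- (Z=8).
Full ascending order: Al3+ < Mg2+ < Na+ < F- < O2-. Counting from the largest, position 2 is F-.

F-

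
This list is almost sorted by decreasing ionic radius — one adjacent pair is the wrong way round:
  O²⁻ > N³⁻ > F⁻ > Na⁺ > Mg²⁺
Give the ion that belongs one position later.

Scanning neighbour by neighbour, only O²⁻/N³⁻ violates a trend: both have 10 electrons but Z(O)=8 > Z(N)=7, so O²⁻ should be the smaller of the two. That makes O²⁻ the one sitting a position early relative to where it belongs.

O²⁻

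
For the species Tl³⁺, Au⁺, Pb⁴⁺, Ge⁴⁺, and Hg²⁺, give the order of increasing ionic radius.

Ge⁴⁺ < Pb⁴⁺ < Tl³⁺ < Hg²⁺ < Au⁺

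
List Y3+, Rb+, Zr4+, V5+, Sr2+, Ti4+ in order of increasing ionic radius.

V5+ < Ti4+ < Zr4+ < Y3+ < Sr2+ < Rb+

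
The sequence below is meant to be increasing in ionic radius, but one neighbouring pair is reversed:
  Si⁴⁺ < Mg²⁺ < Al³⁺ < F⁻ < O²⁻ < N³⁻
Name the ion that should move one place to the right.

Mg²⁺

Compare adjacent ions: they are isoelectronic (10 e⁻) and Al has more protons than Mg (13 vs 12), making Al³⁺ smaller — yet in this increasing list Mg²⁺ sits before Al³⁺. Nothing else is reversed, so Mg²⁺ should move one place to the right.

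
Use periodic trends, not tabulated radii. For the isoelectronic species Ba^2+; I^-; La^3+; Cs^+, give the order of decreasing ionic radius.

I^- > Cs^+ > Ba^2+ > La^3+

All of these have 54 electrons (isoelectronic). With the same electron cloud, the ion with the most protons pulls it in tightest. Nuclear charges: La^3+ (Z=57), Ba^2+ (Z=56), Cs^+ (Z=55), I^- (Z=53). Highest Z is smallest.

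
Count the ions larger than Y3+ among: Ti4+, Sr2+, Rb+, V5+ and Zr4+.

Tabulating Z and e⁻: V5+ (Z=23, 18 e⁻), Ti4+ (Z=22, 18 e⁻), Zr4+ (Z=40, 36 e⁻), Y3+ (Z=39, 36 e⁻), Sr2+ (Z=38, 36 e⁻), Rb+ (Z=37, 36 e⁻). V5+ < Ti4+ (isoelectronic, higher Z=23 is smaller); Ti4+ < Zr4+ (same group, 1 shell fewer); Zr4+ < Y3+ (isoelectronic, higher Z=40 is smaller); Y3+ < Sr2+ (isoelectronic, higher Z=39 is smaller); Sr2+ < Rb+ (both 36 e⁻, Z=38>37).
Placing each against Y3+: smaller — V5+, Ti4+, Zr4+; larger — Sr2+, Rb+. So 2 are larger.

2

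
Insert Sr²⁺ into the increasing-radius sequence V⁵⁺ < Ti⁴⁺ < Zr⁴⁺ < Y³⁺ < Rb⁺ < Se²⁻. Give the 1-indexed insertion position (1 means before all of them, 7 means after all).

Tabulating Z and e⁻: V⁵⁺ has 18 e⁻ (Z=23), Ti⁴⁺ has 18 e⁻ (Z=22), Zr⁴⁺ has 36 e⁻ (Z=40), Y³⁺ has 36 e⁻ (Z=39), Sr²⁺ has 36 e⁻ (Z=38), Rb⁺ has 36 e⁻ (Z=37), Se²⁻ has 36 e⁻ (Z=34). V⁵⁺ < Ti⁴⁺ (both 18 e⁻, Z=23>22); Ti⁴⁺ < Zr⁴⁺ (same group, period 4 vs 5); Zr⁴⁺ < Y³⁺ (both 36 e⁻, Z=40>39); Y³⁺ < Sr²⁺ (both 36 e⁻, Z=39>38); Sr²⁺ < Rb⁺ (isoelectronic, higher Z=38 is smaller); Rb⁺ < Se²⁻ (isoelectronic, higher Z=37 is smaller).
With Sr²⁺ included the full order is V⁵⁺ < Ti⁴⁺ < Zr⁴⁺ < Y³⁺ < Sr²⁺ < Rb⁺ < Se²⁻, so it takes position 5.

5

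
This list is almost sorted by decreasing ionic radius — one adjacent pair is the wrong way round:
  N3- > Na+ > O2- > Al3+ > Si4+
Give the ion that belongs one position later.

Na+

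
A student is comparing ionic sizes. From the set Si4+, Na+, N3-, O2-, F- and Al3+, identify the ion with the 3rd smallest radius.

Na+

Isoelectronic series (10 e⁻ each). Size is set by nuclear charge: more protons means a smaller ion. Si4+ (Z=14), Al3+ (Z=13), Na+ (Z=11), F- (Z=9), O2- (Z=8), N3- (Z=7).
So the order is Si4+ < Al3+ < Na+ < F- < O2- < N3-; the 3rd-smallest ion is Na+.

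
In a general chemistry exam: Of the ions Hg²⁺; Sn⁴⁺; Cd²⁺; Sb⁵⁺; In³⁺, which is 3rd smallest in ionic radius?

Sb⁵⁺: 46 e⁻, Z=51, Sn⁴⁺: 46 e⁻, Z=50, In³⁺: 46 e⁻, Z=49, Cd²⁺: 46 e⁻, Z=48, Hg²⁺: 78 e⁻, Z=80. Sb⁵⁺ < Sn⁴⁺ (both 46 e⁻, Z=51>50); Sn⁴⁺ < In³⁺ (both 46 e⁻, Z=50>49); In³⁺ < Cd²⁺ (both 46 e⁻, Z=49>48); Cd²⁺ < Hg²⁺ (same group, 1 shell fewer).
That gives Sb⁵⁺ < Sn⁴⁺ < In³⁺ < Cd²⁺ < Hg²⁺. From the smallest end, number 3 is In³⁺.

In³⁺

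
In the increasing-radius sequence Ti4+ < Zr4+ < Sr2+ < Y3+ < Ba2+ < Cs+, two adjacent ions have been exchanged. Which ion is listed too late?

Y3+

Scanning neighbour by neighbour, only Sr2+/Y3+ violates a trend: Y3+ and Sr2+ share 36 electrons; the higher nuclear charge on Y (Z=39) contracts it more, so Y3+ < Sr2+. That makes Y3+ the one sitting a position late relative to where it belongs.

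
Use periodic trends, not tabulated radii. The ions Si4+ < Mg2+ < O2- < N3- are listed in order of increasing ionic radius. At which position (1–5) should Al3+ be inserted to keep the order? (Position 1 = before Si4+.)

All of these have 10 electrons (isoelectronic). With the same electron cloud, the ion with the most protons pulls it in tightest. Nuclear charges: Si4+ (Z=14), Al3+ (Z=13), Mg2+ (Z=12), O2- (Z=8), N3- (Z=7). Highest Z is smallest.
The complete sequence is Si4+ < Al3+ < Mg2+ < O2- < N3-. Al3+ sits at position 2.

2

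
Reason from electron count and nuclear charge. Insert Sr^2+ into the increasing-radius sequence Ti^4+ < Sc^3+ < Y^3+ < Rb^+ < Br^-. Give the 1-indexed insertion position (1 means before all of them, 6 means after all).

4

First list Z and electron count for each: Ti^4+: 18 e⁻, Z=22, Sc^3+: 18 e⁻, Z=21, Y^3+: 36 e⁻, Z=39, Sr^2+: 36 e⁻, Z=38, Rb^+: 36 e⁻, Z=37, Br^-: 36 e⁻, Z=35. Ti^4+ < Sc^3+ (isoelectronic, higher Z=22 is smaller); Sc^3+ < Y^3+ (same group, 1 shell fewer); Y^3+ < Sr^2+ (isoelectronic, higher Z=39 is smaller); Sr^2+ < Rb^+ (isoelectronic, higher Z=38 is smaller); Rb^+ < Br^- (isoelectronic, higher Z=37 is smaller).
The complete sequence is Ti^4+ < Sc^3+ < Y^3+ < Sr^2+ < Rb^+ < Br^-. Sr^2+ sits at position 4.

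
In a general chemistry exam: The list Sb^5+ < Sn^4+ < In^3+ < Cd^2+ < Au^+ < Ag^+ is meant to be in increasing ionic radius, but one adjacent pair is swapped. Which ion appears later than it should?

Ag^+

Scanning neighbour by neighbour, only Au^+/Ag^+ violates a trend: same group and charge — period 5 sits above period 6, so Ag^+ is smaller. That makes Ag^+ the one sitting a position late relative to where it belongs.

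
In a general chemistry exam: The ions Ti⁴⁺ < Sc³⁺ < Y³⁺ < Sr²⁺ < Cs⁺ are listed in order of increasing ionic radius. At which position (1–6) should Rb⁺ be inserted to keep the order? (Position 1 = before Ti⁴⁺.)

Ti⁴⁺ (Z=22, 18 e⁻), Sc³⁺ (Z=21, 18 e⁻), Y³⁺ (Z=39, 36 e⁻), Sr²⁺ (Z=38, 36 e⁻), Rb⁺ (Z=37, 36 e⁻), Cs⁺ (Z=55, 54 e⁻). Ti⁴⁺ < Sc³⁺ (isoelectronic, higher Z=22 is smaller); Sc³⁺ < Y³⁺ (same group, period 4 vs 5); Y³⁺ < Sr²⁺ (both 36 e⁻, Z=39>38); Sr²⁺ < Rb⁺ (isoelectronic, higher Z=38 is smaller); Rb⁺ < Cs⁺ (same group, period 5 vs 6).
Putting Rb⁺ in gives Ti⁴⁺ < Sc³⁺ < Y³⁺ < Sr²⁺ < Rb⁺ < Cs⁺; it lands at slot 5.

5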